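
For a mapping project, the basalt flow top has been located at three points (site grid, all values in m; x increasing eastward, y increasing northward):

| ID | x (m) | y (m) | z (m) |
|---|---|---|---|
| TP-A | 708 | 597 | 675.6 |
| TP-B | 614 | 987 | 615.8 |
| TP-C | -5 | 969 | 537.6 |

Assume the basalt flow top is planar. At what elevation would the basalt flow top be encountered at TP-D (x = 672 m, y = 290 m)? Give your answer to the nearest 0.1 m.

708.4 m

Let the plane be z = a·x + b·y + c.
TP-B−TP-A: −94a + 390b = −59.8;  TP-C−TP-A: −713a + 372b = −138.
Solving gives a = 0.12988, b = −0.12203.
Then c = 675.6 − a·708 − b·597 = 656.50.
At (672, 290): z = 87.3 − 35.4 + 656.50 = 708.4 m.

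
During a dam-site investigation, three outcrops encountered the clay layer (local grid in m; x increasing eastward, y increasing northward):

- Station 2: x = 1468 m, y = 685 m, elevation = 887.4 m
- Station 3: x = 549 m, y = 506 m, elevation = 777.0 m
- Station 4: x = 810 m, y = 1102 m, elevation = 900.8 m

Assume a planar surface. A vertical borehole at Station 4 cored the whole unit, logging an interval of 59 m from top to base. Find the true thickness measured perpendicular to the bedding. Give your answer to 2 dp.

Two edge vectors: Station 2→Station 3 = (-919, -179, -110.4), Station 2→Station 4 = (-658, 417, 13.4).
Normal n = (Station 2→Station 3) × (Station 2→Station 4) = (43638.2, 84957.8, -501005).
So ∂z/∂x = −n_x/n_z = 0.08710 and ∂z/∂y = −n_y/n_z = 0.16957.
|∇z| = √(a²+b²) = 0.19064, so dip δ = arctan(0.19064) = 10.79°.
True thickness = vertical thickness × cos δ = 59 × cos 10.79° = 57.96 m.

57.96 m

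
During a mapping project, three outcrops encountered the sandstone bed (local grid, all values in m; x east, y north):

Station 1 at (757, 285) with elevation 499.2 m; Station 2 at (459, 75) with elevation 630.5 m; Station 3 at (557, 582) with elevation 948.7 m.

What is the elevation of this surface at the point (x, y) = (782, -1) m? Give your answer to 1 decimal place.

237.6 m

Let the plane be z = a·x + b·y + c.
Station 2−Station 1: −298a − 210b = 131.3;  Station 3−Station 1: −200a + 297b = 449.5.
Solving gives a = −1.02211, b = 0.82518.
Then c = 499.2 − a·757 − b·285 = 1037.76.
At (782, -1): z = −799.3 − 0.8 + 1037.76 = 237.6 m.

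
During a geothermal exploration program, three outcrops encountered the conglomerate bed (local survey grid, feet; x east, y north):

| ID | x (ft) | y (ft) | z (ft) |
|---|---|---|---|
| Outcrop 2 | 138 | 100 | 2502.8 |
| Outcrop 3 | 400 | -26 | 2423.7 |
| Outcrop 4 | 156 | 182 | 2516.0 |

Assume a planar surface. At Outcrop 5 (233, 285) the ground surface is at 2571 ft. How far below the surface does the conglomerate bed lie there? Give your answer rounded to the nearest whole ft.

49 ft

Let the plane be z = a·x + b·y + c.
Outcrop 3−Outcrop 2: 262a − 126b = −79.1;  Outcrop 4−Outcrop 2: 18a + 82b = 13.2.
Solving gives a = −0.20306, b = 0.20555.
Then c = 2502.8 − a·138 − b·100 = 2510.27.
At (233, 285): z_contact = −47.3 + 58.6 + 2510.27 = 2521.5 ft.
Depth below ground = 2571 − 2521.5 = 49 ft.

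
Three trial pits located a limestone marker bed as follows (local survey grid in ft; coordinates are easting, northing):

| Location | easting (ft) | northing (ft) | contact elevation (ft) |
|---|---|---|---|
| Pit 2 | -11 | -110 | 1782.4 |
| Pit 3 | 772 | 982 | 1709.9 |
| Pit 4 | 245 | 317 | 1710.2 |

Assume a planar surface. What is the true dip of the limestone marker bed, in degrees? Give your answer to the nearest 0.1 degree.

48.1°

Let the plane be z = a·easting + b·northing + c.
Pit 3−Pit 2: 783a + 1092b = −72.5;  Pit 4−Pit 2: 256a + 427b = −72.2.
Solving gives a = 0.87399, b = −0.69307.
Gradient magnitude |∇z| = √(a² + b²) = √(0.76385 + 0.48035) = 1.11544.
True dip = arctan(1.11544) = 48.1°, dipping toward NW (azimuth ≈ 308°).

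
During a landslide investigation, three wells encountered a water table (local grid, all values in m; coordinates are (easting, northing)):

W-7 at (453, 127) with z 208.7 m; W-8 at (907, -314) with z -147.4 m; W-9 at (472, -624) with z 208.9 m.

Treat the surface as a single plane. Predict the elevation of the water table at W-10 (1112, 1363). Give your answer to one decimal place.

-346.9 m

Let the plane be z = a·E + b·N + c.
W-8−W-7: 454a − 441b = −356.1;  W-9−W-7: 19a − 751b = 0.2.
Solving gives a = −0.804388, b = −0.020617.
Then c = 208.7 − a·453 − b·127 = 575.71.
At (1112, 1363): z = −894.5 − 28.1 + 575.71 = -346.9 m.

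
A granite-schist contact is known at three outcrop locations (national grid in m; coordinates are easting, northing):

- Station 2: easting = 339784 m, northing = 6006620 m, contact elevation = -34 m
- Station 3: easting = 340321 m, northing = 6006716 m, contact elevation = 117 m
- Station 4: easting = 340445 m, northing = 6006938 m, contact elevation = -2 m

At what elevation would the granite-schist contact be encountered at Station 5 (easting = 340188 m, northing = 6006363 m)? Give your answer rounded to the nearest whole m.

333 m

Two edge vectors: Station 2→Station 3 = (537, 96, 151), Station 2→Station 4 = (661, 318, 32).
Normal n = (Station 2→Station 3) × (Station 2→Station 4) = (-44946, 82627, 107310).
So ∂z/∂easting = −n_x/n_z = 0.41884261 and ∂z/∂northing = −n_y/n_z = −0.76998416.
Intercept c from Station 2: -34 − 142316.02 + 4625002.24 = 4482652.23.
At (340188, 6006363): z = 142485.2 − 4624804.4 + 4482652.23 = 333.1 m.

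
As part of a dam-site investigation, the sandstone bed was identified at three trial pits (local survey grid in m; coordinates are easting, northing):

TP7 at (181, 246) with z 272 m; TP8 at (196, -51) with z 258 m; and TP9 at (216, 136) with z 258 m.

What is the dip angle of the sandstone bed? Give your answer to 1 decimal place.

Let the plane be z = a·easting + b·northing + c.
TP8−TP7: 15a − 297b = −14;  TP9−TP7: 35a − 110b = −14.
Solving gives a = −0.29937, b = 0.03202.
Gradient magnitude |∇z| = √(a² + b²) = √(0.08962 + 0.00103) = 0.30108.
True dip = arctan(0.30108) = 16.8°, dipping toward E (azimuth ≈ 096°).

16.8°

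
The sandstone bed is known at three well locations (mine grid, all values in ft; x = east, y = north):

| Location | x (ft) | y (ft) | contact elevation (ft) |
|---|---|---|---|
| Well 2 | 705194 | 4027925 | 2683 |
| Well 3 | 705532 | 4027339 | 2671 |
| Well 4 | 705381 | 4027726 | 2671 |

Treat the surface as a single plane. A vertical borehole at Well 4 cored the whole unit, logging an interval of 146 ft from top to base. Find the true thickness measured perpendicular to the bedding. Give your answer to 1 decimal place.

145.0 ft

Two edge vectors: Well 2→Well 3 = (338, -586, -12), Well 2→Well 4 = (187, -199, -12).
Normal n = (Well 2→Well 3) × (Well 2→Well 4) = (4644, 1812, 42320).
So ∂z/∂x = −n_x/n_z = −0.10974 and ∂z/∂y = −n_y/n_z = −0.04282.
|∇z| = √(a²+b²) = 0.11779, so dip δ = arctan(0.11779) = 6.72°.
True thickness = vertical thickness × cos δ = 146 × cos 6.72° = 145.0 ft.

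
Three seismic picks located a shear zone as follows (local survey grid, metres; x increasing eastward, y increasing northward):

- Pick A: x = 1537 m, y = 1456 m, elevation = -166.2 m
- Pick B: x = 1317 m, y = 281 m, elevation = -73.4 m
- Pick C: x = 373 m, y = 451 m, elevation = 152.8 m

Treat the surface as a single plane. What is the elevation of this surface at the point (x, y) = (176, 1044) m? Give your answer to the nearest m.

182 m

Two edge vectors: Pick A→Pick B = (-220, -1175, 92.8), Pick A→Pick C = (-1164, -1005, 319).
Normal n = (Pick A→Pick B) × (Pick A→Pick C) = (-281561, -37839.2, -1146600).
So ∂z/∂x = −n_x/n_z = −0.24556 and ∂z/∂y = −n_y/n_z = −0.03300.
Intercept c from Pick A: -166.2 + 377.43 + 48.05 = 259.28.
At (176, 1044): z = −43.2 − 34.5 + 259.28 = 181.6 m.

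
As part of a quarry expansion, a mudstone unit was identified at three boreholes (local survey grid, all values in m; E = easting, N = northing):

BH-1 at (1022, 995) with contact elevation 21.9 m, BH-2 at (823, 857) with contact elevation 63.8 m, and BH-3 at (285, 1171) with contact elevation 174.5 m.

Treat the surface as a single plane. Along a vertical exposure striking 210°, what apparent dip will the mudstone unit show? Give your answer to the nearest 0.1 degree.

6.1°

Two edge vectors: BH-1→BH-2 = (-199, -138, 41.9), BH-1→BH-3 = (-737, 176, 152.6).
Normal n = (BH-1→BH-2) × (BH-1→BH-3) = (-28433.2, -512.9, -136730).
So ∂z/∂E = −n_x/n_z = −0.20795 and ∂z/∂N = −n_y/n_z = −0.00375.
Unit vector along 210° is (sin 210°, cos 210°) = (-0.5000, -0.8660).
Slope in that direction = a·(-0.5000) + b·(-0.8660) = 0.10722.
Apparent dip = arctan|0.10722| = 6.1° (true dip is 11.7°, so apparent ≤ true as expected).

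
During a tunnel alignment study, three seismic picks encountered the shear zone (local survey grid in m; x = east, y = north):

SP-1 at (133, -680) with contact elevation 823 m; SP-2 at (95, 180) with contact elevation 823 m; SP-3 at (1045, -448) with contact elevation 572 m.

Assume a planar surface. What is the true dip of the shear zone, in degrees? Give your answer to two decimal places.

15.24°

Let the plane be z = a·x + b·y + c.
SP-2−SP-1: −38a + 860b = 0;  SP-3−SP-1: 912a + 232b = −251.
Solving gives a = −0.27216, b = −0.01203.
Gradient magnitude |∇z| = √(a² + b²) = √(0.07407 + 0.00014) = 0.27243.
True dip = arctan(0.27243) = 15.24°, dipping toward E (azimuth ≈ 087°).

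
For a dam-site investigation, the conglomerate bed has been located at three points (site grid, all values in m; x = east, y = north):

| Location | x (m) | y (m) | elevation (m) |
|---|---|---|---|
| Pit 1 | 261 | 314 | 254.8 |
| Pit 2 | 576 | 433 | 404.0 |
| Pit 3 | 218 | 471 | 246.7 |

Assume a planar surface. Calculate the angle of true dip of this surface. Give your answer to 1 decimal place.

Two edge vectors: Pit 1→Pit 2 = (315, 119, 149.2), Pit 1→Pit 3 = (-43, 157, -8.1).
Normal n = (Pit 1→Pit 2) × (Pit 1→Pit 3) = (-24388.3, -3864.1, 54572).
So ∂z/∂x = −n_x/n_z = 0.44690 and ∂z/∂y = −n_y/n_z = 0.07081.
Gradient magnitude |∇z| = √(a² + b²) = √(0.19972 + 0.00501) = 0.45248.
True dip = arctan(0.45248) = 24.3°, dipping toward W (azimuth ≈ 261°).

24.3°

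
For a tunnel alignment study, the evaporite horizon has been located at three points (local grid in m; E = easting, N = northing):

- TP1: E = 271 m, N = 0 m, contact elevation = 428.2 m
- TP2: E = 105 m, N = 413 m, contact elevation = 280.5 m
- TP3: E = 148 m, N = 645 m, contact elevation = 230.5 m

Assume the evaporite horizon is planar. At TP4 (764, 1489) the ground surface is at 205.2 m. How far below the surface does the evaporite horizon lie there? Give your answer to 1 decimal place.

45.4 m

Two edge vectors: TP1→TP2 = (-166, 413, -147.7), TP1→TP3 = (-123, 645, -197.7).
Normal n = (TP1→TP2) × (TP1→TP3) = (13616.4, -14651.1, -56271).
So ∂z/∂E = −n_x/n_z = 0.241979 and ∂z/∂N = −n_y/n_z = −0.260367.
Intercept c from TP1: 428.2 − 65.58 + 0.00 = 362.62.
At (764, 1489): z_contact = 184.87 − 387.69 + 362.62 = 159.81 m.
Depth below ground = 205.2 − 159.81 = 45.4 m.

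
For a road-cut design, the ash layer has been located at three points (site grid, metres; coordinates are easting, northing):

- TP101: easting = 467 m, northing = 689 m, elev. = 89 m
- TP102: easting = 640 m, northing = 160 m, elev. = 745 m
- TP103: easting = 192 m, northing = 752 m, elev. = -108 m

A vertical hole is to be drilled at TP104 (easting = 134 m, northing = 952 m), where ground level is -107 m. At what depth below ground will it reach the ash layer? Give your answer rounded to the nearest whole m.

246 m

Let the plane be z = a·easting + b·northing + c.
TP102−TP101: 173a − 529b = 656;  TP103−TP101: −275a + 63b = −197.
Solving gives a = 0.46728, b = −1.08726.
Then c = 89 − a·467 − b·689 = 619.90.
At (134, 952): z_contact = 62.6 − 1035.1 + 619.90 = -352.6 m.
Depth below ground = -107 − (-352.6) = 246 m.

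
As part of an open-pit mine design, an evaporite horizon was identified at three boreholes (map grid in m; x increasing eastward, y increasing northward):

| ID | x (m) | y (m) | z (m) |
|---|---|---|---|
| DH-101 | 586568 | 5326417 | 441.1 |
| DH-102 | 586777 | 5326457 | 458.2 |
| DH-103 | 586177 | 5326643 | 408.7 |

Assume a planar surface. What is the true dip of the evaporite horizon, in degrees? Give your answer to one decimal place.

4.7°

Let the plane be z = a·x + b·y + c.
DH-102−DH-101: 209a + 40b = 17.1;  DH-103−DH-101: −391a + 226b = −32.4.
Solving gives a = 0.08208, b = −0.00136.
Gradient magnitude |∇z| = √(a² + b²) = √(0.00674 + 0.00000) = 0.08209.
True dip = arctan(0.08209) = 4.7°, dipping toward W (azimuth ≈ 271°).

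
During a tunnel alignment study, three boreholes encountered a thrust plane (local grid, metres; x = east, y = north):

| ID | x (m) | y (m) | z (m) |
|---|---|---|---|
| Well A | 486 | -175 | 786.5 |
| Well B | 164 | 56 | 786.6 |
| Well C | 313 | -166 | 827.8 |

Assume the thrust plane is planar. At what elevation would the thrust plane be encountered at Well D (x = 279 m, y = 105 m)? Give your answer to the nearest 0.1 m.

739.4 m

Let the plane be z = a·x + b·y + c.
Well B−Well A: −322a + 231b = 0.1;  Well C−Well A: −173a + 9b = 41.3.
Solving gives a = −0.25737, b = −0.35832.
Then c = 786.5 − a·486 − b·-175 = 848.87.
At (279, 105): z = −71.8 − 37.6 + 848.87 = 739.4 m.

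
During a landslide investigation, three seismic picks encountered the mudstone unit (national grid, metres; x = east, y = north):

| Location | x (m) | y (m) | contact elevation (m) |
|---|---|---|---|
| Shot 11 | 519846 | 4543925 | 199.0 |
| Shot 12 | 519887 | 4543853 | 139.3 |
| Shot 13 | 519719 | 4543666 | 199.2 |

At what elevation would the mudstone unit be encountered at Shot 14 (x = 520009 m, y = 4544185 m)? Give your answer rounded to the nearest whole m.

Let the plane be z = a·x + b·y + c.
Shot 12−Shot 11: 41a − 72b = −59.7;  Shot 13−Shot 11: −127a − 259b = 0.2.
Solving gives a = −0.78311491, b = 0.38322623.
Then c = 199 − a·519846 − b·4543925 = −1334053.10.
At (520009, 4544185): z = −407226.8 + 1741450.9 − 1334053.10 = 171.0 m.

171 m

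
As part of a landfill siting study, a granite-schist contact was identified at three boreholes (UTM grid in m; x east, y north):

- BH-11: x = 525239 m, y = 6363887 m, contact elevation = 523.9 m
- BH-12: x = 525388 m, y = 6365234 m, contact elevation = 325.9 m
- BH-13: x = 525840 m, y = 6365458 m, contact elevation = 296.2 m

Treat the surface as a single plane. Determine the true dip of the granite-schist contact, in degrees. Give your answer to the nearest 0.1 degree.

Two edge vectors: BH-11→BH-12 = (149, 1347, -198), BH-11→BH-13 = (601, 1571, -227.7).
Normal n = (BH-11→BH-12) × (BH-11→BH-13) = (4346.1, -85070.7, -575468).
So ∂z/∂x = −n_x/n_z = 0.00755 and ∂z/∂y = −n_y/n_z = −0.14783.
Gradient magnitude |∇z| = √(a² + b²) = √(0.00006 + 0.02185) = 0.14802.
True dip = arctan(0.14802) = 8.4°, dipping toward N (azimuth ≈ 357°).

8.4°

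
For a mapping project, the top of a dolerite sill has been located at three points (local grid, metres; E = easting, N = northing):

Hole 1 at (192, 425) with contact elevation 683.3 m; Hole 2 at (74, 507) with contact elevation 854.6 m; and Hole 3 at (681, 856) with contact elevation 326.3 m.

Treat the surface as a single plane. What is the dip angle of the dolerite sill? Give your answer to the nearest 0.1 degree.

50.7°

Let the plane be z = a·E + b·N + c.
Hole 2−Hole 1: −118a + 82b = 171.3;  Hole 3−Hole 1: 489a + 431b = −357.
Solving gives a = −1.13356, b = 0.45780.
Gradient magnitude |∇z| = √(a² + b²) = √(1.28496 + 0.20958) = 1.22252.
True dip = arctan(1.22252) = 50.7°, dipping toward ESE (azimuth ≈ 112°).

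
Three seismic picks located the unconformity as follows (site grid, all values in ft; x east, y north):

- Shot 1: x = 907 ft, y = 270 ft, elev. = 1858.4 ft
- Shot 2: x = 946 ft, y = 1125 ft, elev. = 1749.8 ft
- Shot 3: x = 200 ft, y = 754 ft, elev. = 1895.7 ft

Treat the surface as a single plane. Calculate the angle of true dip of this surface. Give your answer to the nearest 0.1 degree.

10.3°

Two edge vectors: Shot 1→Shot 2 = (39, 855, -108.6), Shot 1→Shot 3 = (-707, 484, 37.3).
Normal n = (Shot 1→Shot 2) × (Shot 1→Shot 3) = (84453.9, 75325.5, 623361).
So ∂z/∂x = −n_x/n_z = −0.13548 and ∂z/∂y = −n_y/n_z = −0.12084.
Gradient magnitude |∇z| = √(a² + b²) = √(0.01836 + 0.01460) = 0.18154.
True dip = arctan(0.18154) = 10.3°, dipping toward NE (azimuth ≈ 048°).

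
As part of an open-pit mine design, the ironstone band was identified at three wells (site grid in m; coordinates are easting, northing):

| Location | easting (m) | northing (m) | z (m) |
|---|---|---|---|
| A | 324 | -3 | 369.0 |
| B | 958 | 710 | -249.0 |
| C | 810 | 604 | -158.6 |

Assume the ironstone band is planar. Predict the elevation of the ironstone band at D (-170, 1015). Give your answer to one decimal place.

Let the plane be z = a·easting + b·northing + c.
B−A: 634a + 713b = −618;  C−A: 486a + 607b = −527.6.
Solving gives a = 0.027474, b = −0.891190.
Then c = 369 − a·324 − b·-3 = 357.42.
At (-170, 1015): z = −4.7 − 904.6 + 357.42 = -551.8 m.

-551.8 m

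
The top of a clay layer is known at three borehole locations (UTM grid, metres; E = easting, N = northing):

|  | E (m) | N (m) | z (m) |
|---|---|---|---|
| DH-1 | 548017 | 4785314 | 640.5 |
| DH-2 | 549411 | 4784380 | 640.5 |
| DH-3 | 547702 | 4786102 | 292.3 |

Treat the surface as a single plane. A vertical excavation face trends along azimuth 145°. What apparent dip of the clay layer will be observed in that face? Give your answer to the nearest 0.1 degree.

14.7°

Two edge vectors: DH-1→DH-2 = (1394, -934, 0), DH-1→DH-3 = (-315, 788, -348.2).
Normal n = (DH-1→DH-2) × (DH-1→DH-3) = (325218.8, 485390.8, 804262).
So ∂z/∂E = −n_x/n_z = −0.40437 and ∂z/∂N = −n_y/n_z = −0.60352.
Unit vector along 145° is (sin 145°, cos 145°) = (0.5736, -0.8192).
Slope in that direction = a·(0.5736) + b·(-0.8192) = 0.26244.
Apparent dip = arctan|0.26244| = 14.7° (true dip is 36.0°, so apparent ≤ true as expected).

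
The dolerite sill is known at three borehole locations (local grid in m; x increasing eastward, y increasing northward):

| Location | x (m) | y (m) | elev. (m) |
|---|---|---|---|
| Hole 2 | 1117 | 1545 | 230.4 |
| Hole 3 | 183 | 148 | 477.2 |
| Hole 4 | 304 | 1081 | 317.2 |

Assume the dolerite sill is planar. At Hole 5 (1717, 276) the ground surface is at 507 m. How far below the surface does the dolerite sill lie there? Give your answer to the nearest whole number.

Two edge vectors: Hole 2→Hole 3 = (-934, -1397, 246.8), Hole 2→Hole 4 = (-813, -464, 86.8).
Normal n = (Hole 2→Hole 3) × (Hole 2→Hole 4) = (-6744.4, -119577.2, -702385).
So ∂z/∂x = −n_x/n_z = −0.00960 and ∂z/∂y = −n_y/n_z = −0.17024.
Intercept c from Hole 2: 230.4 + 10.73 + 263.03 = 504.15.
At (1717, 276): z_contact = −16.5 − 47.0 + 504.15 = 440.7 m.
Depth below ground = 507 − 440.7 = 66 m.

66 m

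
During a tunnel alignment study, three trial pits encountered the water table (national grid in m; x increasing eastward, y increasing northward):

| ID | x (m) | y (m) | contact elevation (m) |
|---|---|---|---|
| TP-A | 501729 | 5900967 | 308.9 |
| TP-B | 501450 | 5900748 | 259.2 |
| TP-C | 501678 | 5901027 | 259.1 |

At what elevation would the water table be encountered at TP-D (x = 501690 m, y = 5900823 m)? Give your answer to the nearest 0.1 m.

Two edge vectors: TP-A→TP-B = (-279, -219, -49.7), TP-A→TP-C = (-51, 60, -49.8).
Normal n = (TP-A→TP-B) × (TP-A→TP-C) = (13888.2, -11359.5, -27909).
So ∂z/∂x = −n_x/n_z = 0.497624422 and ∂z/∂y = −n_y/n_z = −0.407019241.
Intercept c from TP-A: 308.9 − 249672.60 + 2401807.11 = 2152443.41.
At (501690, 5900823): z = 249653.2 − 2401748.5 + 2152443.41 = 348.1 m.

348.1 m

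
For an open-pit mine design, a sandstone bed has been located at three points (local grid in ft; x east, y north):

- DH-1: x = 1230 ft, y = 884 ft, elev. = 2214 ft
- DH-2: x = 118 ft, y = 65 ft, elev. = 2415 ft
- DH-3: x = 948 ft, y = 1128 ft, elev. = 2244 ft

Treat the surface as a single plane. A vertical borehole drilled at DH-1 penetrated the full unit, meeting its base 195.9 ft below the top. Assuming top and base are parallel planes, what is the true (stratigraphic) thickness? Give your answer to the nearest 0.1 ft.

193.6 ft

Two edge vectors: DH-1→DH-2 = (-1112, -819, 201), DH-1→DH-3 = (-282, 244, 30).
Normal n = (DH-1→DH-2) × (DH-1→DH-3) = (-73614, -23322, -502286).
So ∂z/∂x = −n_x/n_z = −0.14656 and ∂z/∂y = −n_y/n_z = −0.04643.
|∇z| = √(a²+b²) = 0.15374, so dip δ = arctan(0.15374) = 8.74°.
True thickness = vertical thickness × cos δ = 195.9 × cos 8.74° = 193.6 ft.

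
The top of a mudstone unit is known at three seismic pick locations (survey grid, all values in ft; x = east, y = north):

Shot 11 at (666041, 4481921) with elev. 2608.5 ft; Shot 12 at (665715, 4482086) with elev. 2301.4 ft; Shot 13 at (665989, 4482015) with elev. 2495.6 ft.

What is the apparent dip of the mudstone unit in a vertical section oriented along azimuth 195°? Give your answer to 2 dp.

Two edge vectors: Shot 11→Shot 12 = (-326, 165, -307.1), Shot 11→Shot 13 = (-52, 94, -112.9).
Normal n = (Shot 11→Shot 12) × (Shot 11→Shot 13) = (10238.9, -20836.2, -22064).
So ∂z/∂x = −n_x/n_z = 0.46405 and ∂z/∂y = −n_y/n_z = −0.94435.
Unit vector along 195° is (sin 195°, cos 195°) = (-0.2588, -0.9659).
Slope in that direction = a·(-0.2588) + b·(-0.9659) = 0.79207.
Apparent dip = arctan|0.79207| = 38.38° (true dip is 46.5°, so apparent ≤ true as expected).

38.38°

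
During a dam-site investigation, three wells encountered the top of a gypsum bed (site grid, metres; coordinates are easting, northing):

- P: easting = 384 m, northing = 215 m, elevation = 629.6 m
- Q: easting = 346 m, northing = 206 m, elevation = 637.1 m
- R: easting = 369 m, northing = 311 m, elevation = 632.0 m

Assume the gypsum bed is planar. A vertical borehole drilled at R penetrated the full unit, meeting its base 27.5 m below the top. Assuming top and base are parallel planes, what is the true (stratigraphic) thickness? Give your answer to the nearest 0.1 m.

Two edge vectors: P→Q = (-38, -9, 7.5), P→R = (-15, 96, 2.4).
Normal n = (P→Q) × (P→R) = (-741.6, -21.3, -3783).
So ∂z/∂easting = −n_x/n_z = −0.19603 and ∂z/∂northing = −n_y/n_z = −0.00563.
|∇z| = √(a²+b²) = 0.19612, so dip δ = arctan(0.19612) = 11.10°.
True thickness = vertical thickness × cos δ = 27.5 × cos 11.10° = 27.0 m.

27.0 m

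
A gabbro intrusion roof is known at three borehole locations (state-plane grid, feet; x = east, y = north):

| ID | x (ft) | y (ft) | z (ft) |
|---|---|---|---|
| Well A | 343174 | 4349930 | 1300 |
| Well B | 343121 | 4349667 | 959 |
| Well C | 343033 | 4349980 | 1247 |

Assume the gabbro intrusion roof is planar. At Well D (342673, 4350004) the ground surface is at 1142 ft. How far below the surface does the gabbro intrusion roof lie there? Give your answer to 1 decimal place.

148.4 ft

Two edge vectors: Well A→Well B = (-53, -263, -341), Well A→Well C = (-141, 50, -53).
Normal n = (Well A→Well B) × (Well A→Well C) = (30989, 45272, -39733).
So ∂z/∂x = −n_x/n_z = 0.779931040 and ∂z/∂y = −n_y/n_z = 1.139405532.
Intercept c from Well A: 1300 − 267652.05 − 4956334.31 = −5222686.36.
At (342673, 4350004): z_contact = 267261.31 + 4956418.62 − 5222686.36 = 993.57 ft.
Depth below ground = 1142 − 993.57 = 148.4 ft.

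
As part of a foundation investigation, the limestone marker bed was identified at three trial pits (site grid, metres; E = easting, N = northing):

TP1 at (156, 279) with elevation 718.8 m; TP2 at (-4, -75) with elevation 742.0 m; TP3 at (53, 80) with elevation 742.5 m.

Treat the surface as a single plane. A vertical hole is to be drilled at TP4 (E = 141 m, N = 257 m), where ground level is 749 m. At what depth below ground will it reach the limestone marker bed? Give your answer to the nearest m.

Two edge vectors: TP1→TP2 = (-160, -354, 23.2), TP1→TP3 = (-103, -199, 23.7).
Normal n = (TP1→TP2) × (TP1→TP3) = (-3773, 1402.4, -4622).
So ∂z/∂E = −n_x/n_z = −0.81631 and ∂z/∂N = −n_y/n_z = 0.30342.
Intercept c from TP1: 718.8 + 127.34 − 84.65 = 761.49.
At (141, 257): z_contact = −115.1 + 78.0 + 761.49 = 724.4 m.
Depth below ground = 749 − 724.4 = 25 m.

25 m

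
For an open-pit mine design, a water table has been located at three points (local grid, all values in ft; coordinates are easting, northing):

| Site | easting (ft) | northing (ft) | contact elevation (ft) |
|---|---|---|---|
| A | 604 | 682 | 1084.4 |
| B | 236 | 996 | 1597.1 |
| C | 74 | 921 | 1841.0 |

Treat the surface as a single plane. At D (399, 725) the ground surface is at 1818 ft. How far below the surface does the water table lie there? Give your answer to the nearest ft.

437 ft

Two edge vectors: A→B = (-368, 314, 512.7), A→C = (-530, 239, 756.6).
Normal n = (A→B) × (A→C) = (115037.1, 6697.8, 78468).
So ∂z/∂easting = −n_x/n_z = −1.46604 and ∂z/∂northing = −n_y/n_z = −0.08536.
Intercept c from A: 1084.4 + 885.49 + 58.21 = 2028.10.
At (399, 725): z_contact = −584.9 − 61.9 + 2028.10 = 1381.3 ft.
Depth below ground = 1818 − 1381.3 = 437 ft.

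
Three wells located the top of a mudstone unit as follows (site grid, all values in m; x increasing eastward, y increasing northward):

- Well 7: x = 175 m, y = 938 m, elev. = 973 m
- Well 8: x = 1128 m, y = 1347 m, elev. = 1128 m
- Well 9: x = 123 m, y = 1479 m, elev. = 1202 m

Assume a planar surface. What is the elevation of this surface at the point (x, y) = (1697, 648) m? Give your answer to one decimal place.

Let the plane be z = a·x + b·y + c.
Well 8−Well 7: 953a + 409b = 155;  Well 9−Well 7: −52a + 541b = 229.
Solving gives a = −0.018266, b = 0.421534.
Then c = 973 − a·175 − b·938 = 580.80.
At (1697, 648): z = −31.0 + 273.2 + 580.80 = 823.0 m.

823.0 m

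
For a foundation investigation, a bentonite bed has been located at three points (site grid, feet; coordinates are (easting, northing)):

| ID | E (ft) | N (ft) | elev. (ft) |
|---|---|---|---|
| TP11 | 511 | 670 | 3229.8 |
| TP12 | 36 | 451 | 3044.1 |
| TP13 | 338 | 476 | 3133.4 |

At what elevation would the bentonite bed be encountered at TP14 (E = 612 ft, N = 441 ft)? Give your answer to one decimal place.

3199.9 ft

Let the plane be z = a·E + b·N + c.
TP12−TP11: −475a − 219b = −185.7;  TP13−TP11: −173a − 194b = −96.4.
Solving gives a = 0.27485, b = 0.25181.
Then c = 3229.8 − a·511 − b·670 = 2920.64.
At (612, 441): z = 168.2 + 111.0 + 2920.64 = 3199.9 ft.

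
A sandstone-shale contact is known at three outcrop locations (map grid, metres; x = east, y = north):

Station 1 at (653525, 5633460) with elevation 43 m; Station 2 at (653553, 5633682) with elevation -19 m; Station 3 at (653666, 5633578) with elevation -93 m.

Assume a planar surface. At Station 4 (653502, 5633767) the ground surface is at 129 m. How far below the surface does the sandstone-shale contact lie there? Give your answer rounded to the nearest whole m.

121 m

Let the plane be z = a·x + b·y + c.
Station 2−Station 1: 28a + 222b = −62;  Station 3−Station 1: 141a + 118b = −136.
Solving gives a = −0.81705836, b = −0.17622687.
Then c = 43 − a·653525 − b·5633460 = 1526778.11.
At (653502, 5633767): z_contact = −533949.3 − 992821.1 + 1526778.11 = 7.7 m.
Depth below ground = 129 − 7.7 = 121 m.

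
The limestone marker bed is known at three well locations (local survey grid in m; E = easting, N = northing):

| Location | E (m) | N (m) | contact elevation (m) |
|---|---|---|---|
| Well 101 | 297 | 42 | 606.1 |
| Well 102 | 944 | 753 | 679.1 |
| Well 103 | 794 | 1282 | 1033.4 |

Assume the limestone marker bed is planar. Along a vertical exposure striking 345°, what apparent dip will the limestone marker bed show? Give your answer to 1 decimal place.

Two edge vectors: Well 101→Well 102 = (647, 711, 73), Well 101→Well 103 = (497, 1240, 427.3).
Normal n = (Well 101→Well 102) × (Well 101→Well 103) = (213290.3, -240182.1, 448913).
So ∂z/∂E = −n_x/n_z = −0.47513 and ∂z/∂N = −n_y/n_z = 0.53503.
Unit vector along 345° is (sin 345°, cos 345°) = (-0.2588, 0.9659).
Slope in that direction = a·(-0.2588) + b·(0.9659) = 0.63977.
Apparent dip = arctan|0.63977| = 32.6° (true dip is 35.6°, so apparent ≤ true as expected).

32.6°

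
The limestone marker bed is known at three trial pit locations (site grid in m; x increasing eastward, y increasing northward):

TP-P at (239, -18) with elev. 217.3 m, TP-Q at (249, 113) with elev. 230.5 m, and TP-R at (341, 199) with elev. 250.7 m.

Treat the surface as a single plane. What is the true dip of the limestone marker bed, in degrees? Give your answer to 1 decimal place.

9.2°

Two edge vectors: TP-P→TP-Q = (10, 131, 13.2), TP-P→TP-R = (102, 217, 33.4).
Normal n = (TP-P→TP-Q) × (TP-P→TP-R) = (1511, 1012.4, -11192).
So ∂z/∂x = −n_x/n_z = 0.13501 and ∂z/∂y = −n_y/n_z = 0.09046.
Gradient magnitude |∇z| = √(a² + b²) = √(0.01823 + 0.00818) = 0.16251.
True dip = arctan(0.16251) = 9.2°, dipping toward SW (azimuth ≈ 236°).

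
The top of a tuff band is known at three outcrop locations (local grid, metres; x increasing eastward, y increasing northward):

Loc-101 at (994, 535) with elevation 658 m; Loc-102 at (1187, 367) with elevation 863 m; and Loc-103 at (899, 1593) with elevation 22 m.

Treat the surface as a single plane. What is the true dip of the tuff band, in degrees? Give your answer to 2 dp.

Two edge vectors: Loc-101→Loc-102 = (193, -168, 205), Loc-101→Loc-103 = (-95, 1058, -636).
Normal n = (Loc-101→Loc-102) × (Loc-101→Loc-103) = (-110042, 103273, 188234).
So ∂z/∂x = −n_x/n_z = 0.58460 and ∂z/∂y = −n_y/n_z = −0.54864.
Gradient magnitude |∇z| = √(a² + b²) = √(0.34176 + 0.30101) = 0.80173.
True dip = arctan(0.80173) = 38.72°, dipping toward NW (azimuth ≈ 313°).

38.72°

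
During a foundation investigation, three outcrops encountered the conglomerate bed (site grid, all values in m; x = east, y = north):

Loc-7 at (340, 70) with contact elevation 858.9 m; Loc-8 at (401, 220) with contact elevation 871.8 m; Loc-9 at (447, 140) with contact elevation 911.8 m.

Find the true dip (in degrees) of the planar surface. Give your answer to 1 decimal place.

31.7°

Let the plane be z = a·x + b·y + c.
Loc-8−Loc-7: 61a + 150b = 12.9;  Loc-9−Loc-7: 107a + 70b = 52.9.
Solving gives a = 0.59694, b = −0.15676.
Gradient magnitude |∇z| = √(a² + b²) = √(0.35634 + 0.02457) = 0.61718.
True dip = arctan(0.61718) = 31.7°, dipping toward WNW (azimuth ≈ 285°).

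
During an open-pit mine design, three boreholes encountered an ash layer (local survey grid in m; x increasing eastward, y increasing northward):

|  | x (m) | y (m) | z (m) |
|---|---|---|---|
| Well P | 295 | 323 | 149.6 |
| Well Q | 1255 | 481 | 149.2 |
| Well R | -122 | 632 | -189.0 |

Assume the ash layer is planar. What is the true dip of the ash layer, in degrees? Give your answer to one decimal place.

Two edge vectors: Well P→Well Q = (960, 158, -0.4), Well P→Well R = (-417, 309, -338.6).
Normal n = (Well P→Well Q) × (Well P→Well R) = (-53375.2, 325222.8, 362526).
So ∂z/∂x = −n_x/n_z = 0.14723 and ∂z/∂y = −n_y/n_z = −0.89710.
Gradient magnitude |∇z| = √(a² + b²) = √(0.02168 + 0.80479) = 0.90910.
True dip = arctan(0.90910) = 42.3°, dipping toward N (azimuth ≈ 351°).

42.3°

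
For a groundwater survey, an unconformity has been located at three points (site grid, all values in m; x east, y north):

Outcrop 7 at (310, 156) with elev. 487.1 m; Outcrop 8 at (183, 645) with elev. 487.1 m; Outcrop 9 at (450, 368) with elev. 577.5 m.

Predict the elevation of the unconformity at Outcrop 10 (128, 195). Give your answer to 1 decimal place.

Two edge vectors: Outcrop 7→Outcrop 8 = (-127, 489, 0), Outcrop 7→Outcrop 9 = (140, 212, 90.4).
Normal n = (Outcrop 7→Outcrop 8) × (Outcrop 7→Outcrop 9) = (44205.6, 11480.8, -95384).
So ∂z/∂x = −n_x/n_z = 0.46345 and ∂z/∂y = −n_y/n_z = 0.12036.
Intercept c from Outcrop 7: 487.1 − 143.67 − 18.78 = 324.65.
At (128, 195): z = 59.3 + 23.5 + 324.65 = 407.4 m.

407.4 m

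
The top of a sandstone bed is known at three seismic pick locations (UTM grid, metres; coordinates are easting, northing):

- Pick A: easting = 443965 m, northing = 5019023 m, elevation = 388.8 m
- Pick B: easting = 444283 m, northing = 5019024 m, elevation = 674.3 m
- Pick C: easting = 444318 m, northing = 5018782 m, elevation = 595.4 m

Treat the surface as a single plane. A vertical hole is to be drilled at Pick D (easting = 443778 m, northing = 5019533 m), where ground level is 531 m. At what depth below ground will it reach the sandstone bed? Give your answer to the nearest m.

77 m

Two edge vectors: Pick A→Pick B = (318, 1, 285.5), Pick A→Pick C = (353, -241, 206.6).
Normal n = (Pick A→Pick B) × (Pick A→Pick C) = (69012.1, 35082.7, -76991).
So ∂z/∂easting = −n_x/n_z = 0.89636581 and ∂z/∂northing = −n_y/n_z = 0.45567274.
Intercept c from Pick A: 388.8 − 397955.05 − 2287031.97 = −2684598.21.
At (443778, 5019533): z_contact = 397787.4 + 2287264.4 − 2684598.21 = 453.6 m.
Depth below ground = 531 − 453.6 = 77 m.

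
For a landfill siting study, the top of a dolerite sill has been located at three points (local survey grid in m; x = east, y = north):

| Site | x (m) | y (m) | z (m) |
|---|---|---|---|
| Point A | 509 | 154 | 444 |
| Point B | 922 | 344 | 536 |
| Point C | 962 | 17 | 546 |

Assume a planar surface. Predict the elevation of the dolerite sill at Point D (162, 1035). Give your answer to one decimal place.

363.4 m

Two edge vectors: Point A→Point B = (413, 190, 92), Point A→Point C = (453, -137, 102).
Normal n = (Point A→Point B) × (Point A→Point C) = (31984, -450, -142651).
So ∂z/∂x = −n_x/n_z = 0.224212 and ∂z/∂y = −n_y/n_z = −0.003155.
Intercept c from Point A: 444 − 114.12 + 0.49 = 330.36.
At (162, 1035): z = 36.3 − 3.3 + 330.36 = 363.4 m.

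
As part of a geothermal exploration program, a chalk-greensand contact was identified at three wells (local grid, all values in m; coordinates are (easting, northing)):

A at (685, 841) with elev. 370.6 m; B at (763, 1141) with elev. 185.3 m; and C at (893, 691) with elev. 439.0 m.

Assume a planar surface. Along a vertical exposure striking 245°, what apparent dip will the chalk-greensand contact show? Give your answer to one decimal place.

Two edge vectors: A→B = (78, 300, -185.3), A→C = (208, -150, 68.4).
Normal n = (A→B) × (A→C) = (-7275, -43877.6, -74100).
So ∂z/∂E = −n_x/n_z = −0.09818 and ∂z/∂N = −n_y/n_z = −0.59214.
Unit vector along 245° is (sin 245°, cos 245°) = (-0.9063, -0.4226).
Slope in that direction = a·(-0.9063) + b·(-0.4226) = 0.33923.
Apparent dip = arctan|0.33923| = 18.7° (true dip is 31.0°, so apparent ≤ true as expected).

18.7°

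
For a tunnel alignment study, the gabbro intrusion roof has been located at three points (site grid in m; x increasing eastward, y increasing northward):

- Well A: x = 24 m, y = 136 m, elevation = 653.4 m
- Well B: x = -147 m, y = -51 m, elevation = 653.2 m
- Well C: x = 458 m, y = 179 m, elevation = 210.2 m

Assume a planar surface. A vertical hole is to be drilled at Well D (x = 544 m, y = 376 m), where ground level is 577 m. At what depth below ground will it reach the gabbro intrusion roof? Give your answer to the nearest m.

Two edge vectors: Well A→Well B = (-171, -187, -0.2), Well A→Well C = (434, 43, -443.2).
Normal n = (Well A→Well B) × (Well A→Well C) = (82887, -75874, 73805).
So ∂z/∂x = −n_x/n_z = −1.12305 and ∂z/∂y = −n_y/n_z = 1.02803.
Intercept c from Well A: 653.4 + 26.95 − 139.81 = 540.54.
At (544, 376): z_contact = −610.9 + 386.5 + 540.54 = 316.1 m.
Depth below ground = 577 − 316.1 = 261 m.

261 m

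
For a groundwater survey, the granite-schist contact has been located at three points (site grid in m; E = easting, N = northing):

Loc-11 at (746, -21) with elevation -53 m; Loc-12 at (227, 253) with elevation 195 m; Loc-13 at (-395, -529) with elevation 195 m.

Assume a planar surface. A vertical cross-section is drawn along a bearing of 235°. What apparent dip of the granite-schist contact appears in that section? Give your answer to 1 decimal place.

7.0°

Two edge vectors: Loc-11→Loc-12 = (-519, 274, 248), Loc-11→Loc-13 = (-1141, -508, 248).
Normal n = (Loc-11→Loc-12) × (Loc-11→Loc-13) = (193936, -154256, 576286).
So ∂z/∂E = −n_x/n_z = −0.33653 and ∂z/∂N = −n_y/n_z = 0.26767.
Unit vector along 235° is (sin 235°, cos 235°) = (-0.8192, -0.5736).
Slope in that direction = a·(-0.8192) + b·(-0.5736) = 0.12214.
Apparent dip = arctan|0.12214| = 7.0° (true dip is 23.3°, so apparent ≤ true as expected).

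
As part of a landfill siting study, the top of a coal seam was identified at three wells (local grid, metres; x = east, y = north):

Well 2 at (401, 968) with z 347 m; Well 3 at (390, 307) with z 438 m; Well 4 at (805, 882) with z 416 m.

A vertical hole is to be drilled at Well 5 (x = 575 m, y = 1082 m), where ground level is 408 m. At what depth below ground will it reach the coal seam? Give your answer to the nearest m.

Two edge vectors: Well 2→Well 3 = (-11, -661, 91), Well 2→Well 4 = (404, -86, 69).
Normal n = (Well 2→Well 3) × (Well 2→Well 4) = (-37783, 37523, 267990).
So ∂z/∂x = −n_x/n_z = 0.14099 and ∂z/∂y = −n_y/n_z = −0.14002.
Intercept c from Well 2: 347 − 56.54 + 135.54 = 426.00.
At (575, 1082): z_contact = 81.1 − 151.5 + 426.00 = 355.6 m.
Depth below ground = 408 − 355.6 = 52 m.

52 m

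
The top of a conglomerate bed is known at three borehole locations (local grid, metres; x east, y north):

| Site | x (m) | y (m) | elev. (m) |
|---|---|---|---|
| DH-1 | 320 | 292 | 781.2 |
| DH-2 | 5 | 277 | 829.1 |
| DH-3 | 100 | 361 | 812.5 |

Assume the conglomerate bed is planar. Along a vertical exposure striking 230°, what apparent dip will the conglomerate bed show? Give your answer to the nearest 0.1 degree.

7.6°

Let the plane be z = a·x + b·y + c.
DH-2−DH-1: −315a − 15b = 47.9;  DH-3−DH-1: −220a + 69b = 31.3.
Solving gives a = −0.15077, b = −0.02710.
Unit vector along 230° is (sin 230°, cos 230°) = (-0.7660, -0.6428).
Slope in that direction = a·(-0.7660) + b·(-0.6428) = 0.13292.
Apparent dip = arctan|0.13292| = 7.6° (true dip is 8.7°, so apparent ≤ true as expected).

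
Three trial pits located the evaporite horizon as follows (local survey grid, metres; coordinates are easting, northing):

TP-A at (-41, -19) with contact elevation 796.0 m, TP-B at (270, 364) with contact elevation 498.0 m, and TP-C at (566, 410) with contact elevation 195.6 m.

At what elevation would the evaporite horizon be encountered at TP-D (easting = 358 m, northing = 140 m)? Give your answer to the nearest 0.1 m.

394.1 m

Let the plane be z = a·easting + b·northing + c.
TP-B−TP-A: 311a + 383b = −298;  TP-C−TP-A: 607a + 429b = −600.4.
Solving gives a = −1.03078, b = 0.05894.
Then c = 796 − a·-41 − b·-19 = 754.86.
At (358, 140): z = −369.0 + 8.3 + 754.86 = 394.1 m.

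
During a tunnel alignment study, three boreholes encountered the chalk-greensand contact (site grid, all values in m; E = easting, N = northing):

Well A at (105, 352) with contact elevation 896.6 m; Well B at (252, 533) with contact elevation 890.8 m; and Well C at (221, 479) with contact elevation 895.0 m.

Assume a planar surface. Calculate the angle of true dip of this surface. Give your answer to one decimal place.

Let the plane be z = a·E + b·N + c.
Well B−Well A: 147a + 181b = −5.8;  Well C−Well A: 116a + 127b = −1.6.
Solving gives a = 0.19209, b = −0.18805.
Gradient magnitude |∇z| = √(a² + b²) = √(0.03690 + 0.03536) = 0.26882.
True dip = arctan(0.26882) = 15.0°, dipping toward NW (azimuth ≈ 314°).

15.0°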